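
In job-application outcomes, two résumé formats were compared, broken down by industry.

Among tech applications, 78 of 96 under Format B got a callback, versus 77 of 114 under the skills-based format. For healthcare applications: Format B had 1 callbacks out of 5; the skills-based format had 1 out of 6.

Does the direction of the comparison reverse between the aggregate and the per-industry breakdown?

No

Tech: Format B 78/96 = 81.2%, the skills-based format 77/114 = 67.5% → Format B
Healthcare: Format B 1/5 = 20.0%, the skills-based format 1/6 = 16.7% → Format B
Overall: Format B 79/101 = 78.2%, the skills-based format 78/120 = 65.0% → Format B
Format B wins overall and in every industry group — no reversal.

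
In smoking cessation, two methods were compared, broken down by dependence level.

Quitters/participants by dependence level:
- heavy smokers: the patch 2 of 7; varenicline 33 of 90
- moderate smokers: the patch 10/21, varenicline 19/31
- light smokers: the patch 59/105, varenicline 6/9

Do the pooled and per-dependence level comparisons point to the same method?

No

Heavy smokers: the patch 2/7 = 28.6%, varenicline 33/90 = 36.7% → varenicline
Moderate smokers: the patch 10/21 = 47.6%, varenicline 19/31 = 61.3% → varenicline
Light smokers: the patch 59/105 = 56.2%, varenicline 6/9 = 66.7% → varenicline
Overall: the patch 71/133 = 53.4%, varenicline 58/130 = 44.6% → the patch
Varenicline wins each dependence group but the patch wins overall — the comparison reverses. Varenicline's participants skew toward heavy smokers, which has a lower base rate.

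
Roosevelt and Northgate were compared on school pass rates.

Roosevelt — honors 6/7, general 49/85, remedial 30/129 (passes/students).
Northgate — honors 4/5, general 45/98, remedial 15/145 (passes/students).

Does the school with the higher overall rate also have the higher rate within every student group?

Yes

Honors: Roosevelt 6/7 = 85.7%, Northgate 4/5 = 80.0% → Roosevelt
General: Roosevelt 49/85 = 57.6%, Northgate 45/98 = 45.9% → Roosevelt
Remedial: Roosevelt 30/129 = 23.3%, Northgate 15/145 = 10.3% → Roosevelt
Overall: Roosevelt 85/221 = 38.5%, Northgate 64/248 = 25.8% → Roosevelt
Roosevelt wins overall and in every student group — no reversal.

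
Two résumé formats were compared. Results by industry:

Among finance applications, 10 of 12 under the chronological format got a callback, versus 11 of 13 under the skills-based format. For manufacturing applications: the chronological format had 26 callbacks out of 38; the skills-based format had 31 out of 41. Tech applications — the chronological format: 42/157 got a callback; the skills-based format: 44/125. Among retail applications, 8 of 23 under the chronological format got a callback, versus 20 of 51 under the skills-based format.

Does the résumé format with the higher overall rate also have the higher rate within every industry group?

Yes

Finance: the chronological format 10/12 = 83.3%, the skills-based format 11/13 = 84.6% → the skills-based format
Manufacturing: the chronological format 26/38 = 68.4%, the skills-based format 31/41 = 75.6% → the skills-based format
Tech: the chronological format 42/157 = 26.8%, the skills-based format 44/125 = 35.2% → the skills-based format
Retail: the chronological format 8/23 = 34.8%, the skills-based format 20/51 = 39.2% → the skills-based format
Overall: the chronological format 86/230 = 37.4%, the skills-based format 106/230 = 46.1% → the skills-based format
The skills-based format wins overall and in every industry group — no reversal.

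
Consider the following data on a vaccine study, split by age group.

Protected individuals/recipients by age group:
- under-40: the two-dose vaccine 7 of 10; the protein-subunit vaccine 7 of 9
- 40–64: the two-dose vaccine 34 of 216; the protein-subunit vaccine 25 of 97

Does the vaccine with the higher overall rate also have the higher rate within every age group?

Yes

Under-40: the two-dose vaccine 7/10 = 70.0%, the protein-subunit vaccine 7/9 = 77.8% → the protein-subunit vaccine
40–64: the two-dose vaccine 34/216 = 15.7%, the protein-subunit vaccine 25/97 = 25.8% → the protein-subunit vaccine
Overall: the two-dose vaccine 41/226 = 18.1%, the protein-subunit vaccine 32/106 = 30.2% → the protein-subunit vaccine
The protein-subunit vaccine wins overall and in every age group — no reversal.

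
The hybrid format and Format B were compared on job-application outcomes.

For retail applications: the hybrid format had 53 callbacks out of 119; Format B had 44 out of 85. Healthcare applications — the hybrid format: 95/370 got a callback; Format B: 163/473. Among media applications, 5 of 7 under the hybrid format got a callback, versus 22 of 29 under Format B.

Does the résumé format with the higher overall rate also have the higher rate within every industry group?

Yes

Retail: the hybrid format 53/119 = 44.5%, Format B 44/85 = 51.8% → Format B
Healthcare: the hybrid format 95/370 = 25.7%, Format B 163/473 = 34.5% → Format B
Media: the hybrid format 5/7 = 71.4%, Format B 22/29 = 75.9% → Format B
Overall: the hybrid format 153/496 = 30.8%, Format B 229/587 = 39.0% → Format B
Format B wins overall and in every industry group — no reversal.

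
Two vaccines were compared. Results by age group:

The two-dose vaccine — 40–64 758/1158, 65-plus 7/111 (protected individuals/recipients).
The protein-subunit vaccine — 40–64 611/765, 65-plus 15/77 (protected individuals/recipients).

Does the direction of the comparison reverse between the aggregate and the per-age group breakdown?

No

40–64: the two-dose vaccine 758/1158 = 65.5%, the protein-subunit vaccine 611/765 = 79.9% → the protein-subunit vaccine
65-plus: the two-dose vaccine 7/111 = 6.3%, the protein-subunit vaccine 15/77 = 19.5% → the protein-subunit vaccine
Overall: the two-dose vaccine 765/1269 = 60.3%, the protein-subunit vaccine 626/842 = 74.3% → the protein-subunit vaccine
The protein-subunit vaccine wins overall and in every age group — no reversal.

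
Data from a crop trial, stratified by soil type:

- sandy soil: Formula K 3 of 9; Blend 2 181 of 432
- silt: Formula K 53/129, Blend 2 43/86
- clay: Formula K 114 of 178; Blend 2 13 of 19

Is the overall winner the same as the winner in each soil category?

No

Sandy soil: Formula K 3/9 = 33.3%, Blend 2 181/432 = 41.9% → Blend 2
Silt: Formula K 53/129 = 41.1%, Blend 2 43/86 = 50.0% → Blend 2
Clay: Formula K 114/178 = 64.0%, Blend 2 13/19 = 68.4% → Blend 2
Overall: Formula K 170/316 = 53.8%, Blend 2 237/537 = 44.1% → Formula K
Blend 2 wins each soil group but Formula K wins overall — the comparison reverses. Blend 2's plots skew toward sandy soil, which has a lower base rate.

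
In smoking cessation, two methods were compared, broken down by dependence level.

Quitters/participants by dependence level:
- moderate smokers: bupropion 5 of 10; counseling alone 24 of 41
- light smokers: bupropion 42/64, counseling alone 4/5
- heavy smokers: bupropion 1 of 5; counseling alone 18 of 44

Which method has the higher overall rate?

bupropion

Moderate smokers: bupropion 5/10 = 50.0%, counseling alone 24/41 = 58.5% → counseling alone
Light smokers: bupropion 42/64 = 65.6%, counseling alone 4/5 = 80.0% → counseling alone
Heavy smokers: bupropion 1/5 = 20.0%, counseling alone 18/44 = 40.9% → counseling alone
Overall: bupropion 48/79 = 60.8%, counseling alone 46/90 = 51.1% → bupropion
(Counseling alone wins every dependence group but bupropion wins overall — counseling alone's participants skew toward the low-rate heavy smokers group.)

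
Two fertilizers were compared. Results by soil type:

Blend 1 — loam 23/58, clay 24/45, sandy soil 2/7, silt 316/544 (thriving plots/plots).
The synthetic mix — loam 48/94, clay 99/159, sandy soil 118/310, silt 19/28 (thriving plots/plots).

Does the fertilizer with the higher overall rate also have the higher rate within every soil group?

No

Loam: Blend 1 23/58 = 39.7%, the synthetic mix 48/94 = 51.1% → the synthetic mix
Clay: Blend 1 24/45 = 53.3%, the synthetic mix 99/159 = 62.3% → the synthetic mix
Sandy soil: Blend 1 2/7 = 28.6%, the synthetic mix 118/310 = 38.1% → the synthetic mix
Silt: Blend 1 316/544 = 58.1%, the synthetic mix 19/28 = 67.9% → the synthetic mix
Overall: Blend 1 365/654 = 55.8%, the synthetic mix 284/591 = 48.1% → Blend 1
The synthetic mix wins each soil group but Blend 1 wins overall — the comparison reverses. The synthetic mix's plots skew toward sandy soil, which has a lower base rate.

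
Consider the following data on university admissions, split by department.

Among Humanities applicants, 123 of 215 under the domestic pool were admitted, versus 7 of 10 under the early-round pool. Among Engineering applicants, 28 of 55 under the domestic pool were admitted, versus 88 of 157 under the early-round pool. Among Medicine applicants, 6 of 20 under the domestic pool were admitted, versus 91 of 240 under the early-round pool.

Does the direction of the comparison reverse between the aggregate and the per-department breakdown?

Yes

Humanities: the domestic pool 123/215 = 57.2%, the early-round pool 7/10 = 70.0% → the early-round pool
Engineering: the domestic pool 28/55 = 50.9%, the early-round pool 88/157 = 56.1% → the early-round pool
Medicine: the domestic pool 6/20 = 30.0%, the early-round pool 91/240 = 37.9% → the early-round pool
Overall: the domestic pool 157/290 = 54.1%, the early-round pool 186/407 = 45.7% → the domestic pool
The early-round pool wins each department group but the domestic pool wins overall — the comparison reverses. The early-round pool's applicants skew toward Medicine, which has a lower base rate.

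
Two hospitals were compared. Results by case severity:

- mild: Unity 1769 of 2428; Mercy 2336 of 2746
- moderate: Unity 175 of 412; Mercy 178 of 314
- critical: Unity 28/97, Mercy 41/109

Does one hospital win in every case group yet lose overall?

Mild: Unity 1769/2428 = 72.9%, Mercy 2336/2746 = 85.1% → Mercy
Moderate: Unity 175/412 = 42.5%, Mercy 178/314 = 56.7% → Mercy
Critical: Unity 28/97 = 28.9%, Mercy 41/109 = 37.6% → Mercy
Overall: Unity 1972/2937 = 67.1%, Mercy 2555/3169 = 80.6% → Mercy
Mercy wins overall and in every case group — no reversal.

No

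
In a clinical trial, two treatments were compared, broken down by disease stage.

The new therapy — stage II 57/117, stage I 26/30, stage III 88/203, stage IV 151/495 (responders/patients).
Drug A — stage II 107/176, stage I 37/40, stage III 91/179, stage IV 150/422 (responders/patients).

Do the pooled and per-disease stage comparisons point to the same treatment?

Stage II: the new therapy 57/117 = 48.7%, Drug A 107/176 = 60.8% → Drug A
Stage I: the new therapy 26/30 = 86.7%, Drug A 37/40 = 92.5% → Drug A
Stage III: the new therapy 88/203 = 43.3%, Drug A 91/179 = 50.8% → Drug A
Stage IV: the new therapy 151/495 = 30.5%, Drug A 150/422 = 35.5% → Drug A
Overall: the new therapy 322/845 = 38.1%, Drug A 385/817 = 47.1% → Drug A
Drug A wins overall and in every disease group — no reversal.

Yes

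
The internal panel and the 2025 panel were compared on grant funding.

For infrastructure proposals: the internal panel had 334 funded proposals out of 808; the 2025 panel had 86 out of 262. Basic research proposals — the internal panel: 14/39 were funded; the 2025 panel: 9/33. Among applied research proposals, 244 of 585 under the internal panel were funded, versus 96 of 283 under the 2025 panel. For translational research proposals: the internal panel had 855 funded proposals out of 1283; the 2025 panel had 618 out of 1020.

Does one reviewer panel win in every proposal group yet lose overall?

Infrastructure: the internal panel 334/808 = 41.3%, the 2025 panel 86/262 = 32.8% → the internal panel
Basic research: the internal panel 14/39 = 35.9%, the 2025 panel 9/33 = 27.3% → the internal panel
Applied research: the internal panel 244/585 = 41.7%, the 2025 panel 96/283 = 33.9% → the internal panel
Translational research: the internal panel 855/1283 = 66.6%, the 2025 panel 618/1020 = 60.6% → the internal panel
Overall: the internal panel 1447/2715 = 53.3%, the 2025 panel 809/1598 = 50.6% → the internal panel
The internal panel wins overall and in every proposal group — no reversal.

No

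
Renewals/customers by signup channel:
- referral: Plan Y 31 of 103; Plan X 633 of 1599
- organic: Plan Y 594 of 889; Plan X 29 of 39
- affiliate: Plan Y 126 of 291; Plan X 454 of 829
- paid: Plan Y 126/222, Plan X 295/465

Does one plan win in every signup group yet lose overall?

Referral: Plan Y 31/103 = 30.1%, Plan X 633/1599 = 39.6% → Plan X
Organic: Plan Y 594/889 = 66.8%, Plan X 29/39 = 74.4% → Plan X
Affiliate: Plan Y 126/291 = 43.3%, Plan X 454/829 = 54.8% → Plan X
Paid: Plan Y 126/222 = 56.8%, Plan X 295/465 = 63.4% → Plan X
Overall: Plan Y 877/1505 = 58.3%, Plan X 1411/2932 = 48.1% → Plan Y
Plan X wins each signup group but Plan Y wins overall — the comparison reverses. Plan X's customers skew toward referral, which has a lower base rate.

Yes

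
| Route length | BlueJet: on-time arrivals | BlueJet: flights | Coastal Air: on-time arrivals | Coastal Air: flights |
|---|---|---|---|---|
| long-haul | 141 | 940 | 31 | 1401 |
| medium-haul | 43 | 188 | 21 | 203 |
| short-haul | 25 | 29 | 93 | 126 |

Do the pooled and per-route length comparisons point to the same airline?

Yes

Long-haul: BlueJet 141/940 = 15.0%, Coastal Air 31/1401 = 2.2% → BlueJet
Medium-haul: BlueJet 43/188 = 22.9%, Coastal Air 21/203 = 10.3% → BlueJet
Short-haul: BlueJet 25/29 = 86.2%, Coastal Air 93/126 = 73.8% → BlueJet
Overall: BlueJet 209/1157 = 18.1%, Coastal Air 145/1730 = 8.4% → BlueJet
BlueJet wins overall and in every route group — no reversal.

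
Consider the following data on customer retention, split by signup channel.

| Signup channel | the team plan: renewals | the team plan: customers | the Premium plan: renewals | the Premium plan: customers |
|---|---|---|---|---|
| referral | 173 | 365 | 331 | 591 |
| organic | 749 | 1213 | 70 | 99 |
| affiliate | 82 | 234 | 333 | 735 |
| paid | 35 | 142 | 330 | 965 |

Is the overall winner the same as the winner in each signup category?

No

Referral: the team plan 173/365 = 47.4%, the Premium plan 331/591 = 56.0% → the Premium plan
Organic: the team plan 749/1213 = 61.7%, the Premium plan 70/99 = 70.7% → the Premium plan
Affiliate: the team plan 82/234 = 35.0%, the Premium plan 333/735 = 45.3% → the Premium plan
Paid: the team plan 35/142 = 24.6%, the Premium plan 330/965 = 34.2% → the Premium plan
Overall: the team plan 1039/1954 = 53.2%, the Premium plan 1064/2390 = 44.5% → the team plan
The Premium plan wins each signup group but the team plan wins overall — the comparison reverses. The Premium plan's customers skew toward paid, which has a lower base rate.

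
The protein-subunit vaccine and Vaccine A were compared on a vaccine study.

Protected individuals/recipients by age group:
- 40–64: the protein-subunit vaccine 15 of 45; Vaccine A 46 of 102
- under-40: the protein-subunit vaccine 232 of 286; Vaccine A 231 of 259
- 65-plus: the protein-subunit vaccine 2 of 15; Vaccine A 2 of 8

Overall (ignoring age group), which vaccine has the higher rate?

Vaccine A

40–64: the protein-subunit vaccine 15/45 = 33.3%, Vaccine A 46/102 = 45.1% → Vaccine A
Under-40: the protein-subunit vaccine 232/286 = 81.1%, Vaccine A 231/259 = 89.2% → Vaccine A
65-plus: the protein-subunit vaccine 2/15 = 13.3%, Vaccine A 2/8 = 25.0% → Vaccine A
Overall: the protein-subunit vaccine 249/346 = 72.0%, Vaccine A 279/369 = 75.6% → Vaccine A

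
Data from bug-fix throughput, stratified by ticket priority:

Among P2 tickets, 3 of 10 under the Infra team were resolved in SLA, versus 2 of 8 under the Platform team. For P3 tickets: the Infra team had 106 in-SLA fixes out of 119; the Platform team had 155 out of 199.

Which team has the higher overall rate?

the Infra team

P2: the Infra team 3/10 = 30.0%, the Platform team 2/8 = 25.0% → the Infra team
P3: the Infra team 106/119 = 89.1%, the Platform team 155/199 = 77.9% → the Infra team
Overall: the Infra team 109/129 = 84.5%, the Platform team 157/207 = 75.8% → the Infra team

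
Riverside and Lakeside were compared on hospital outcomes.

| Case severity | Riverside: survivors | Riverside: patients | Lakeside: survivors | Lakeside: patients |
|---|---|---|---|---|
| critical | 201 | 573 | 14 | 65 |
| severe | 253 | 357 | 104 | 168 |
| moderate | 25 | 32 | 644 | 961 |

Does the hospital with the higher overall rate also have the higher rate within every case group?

No

Critical: Riverside 201/573 = 35.1%, Lakeside 14/65 = 21.5% → Riverside
Severe: Riverside 253/357 = 70.9%, Lakeside 104/168 = 61.9% → Riverside
Moderate: Riverside 25/32 = 78.1%, Lakeside 644/961 = 67.0% → Riverside
Overall: Riverside 479/962 = 49.8%, Lakeside 762/1194 = 63.8% → Lakeside
Riverside wins each case group but Lakeside wins overall — the comparison reverses. Riverside's patients skew toward critical, which has a lower base rate.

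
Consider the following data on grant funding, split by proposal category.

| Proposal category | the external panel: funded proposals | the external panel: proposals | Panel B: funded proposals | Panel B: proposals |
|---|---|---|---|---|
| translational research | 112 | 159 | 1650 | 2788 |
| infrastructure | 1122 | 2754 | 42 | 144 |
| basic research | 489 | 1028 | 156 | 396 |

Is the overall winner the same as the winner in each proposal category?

Translational research: the external panel 112/159 = 70.4%, Panel B 1650/2788 = 59.2% → the external panel
Infrastructure: the external panel 1122/2754 = 40.7%, Panel B 42/144 = 29.2% → the external panel
Basic research: the external panel 489/1028 = 47.6%, Panel B 156/396 = 39.4% → the external panel
Overall: the external panel 1723/3941 = 43.7%, Panel B 1848/3328 = 55.5% → Panel B
The external panel wins each proposal group but Panel B wins overall — the comparison reverses. The external panel's proposals skew toward infrastructure, which has a lower base rate.

No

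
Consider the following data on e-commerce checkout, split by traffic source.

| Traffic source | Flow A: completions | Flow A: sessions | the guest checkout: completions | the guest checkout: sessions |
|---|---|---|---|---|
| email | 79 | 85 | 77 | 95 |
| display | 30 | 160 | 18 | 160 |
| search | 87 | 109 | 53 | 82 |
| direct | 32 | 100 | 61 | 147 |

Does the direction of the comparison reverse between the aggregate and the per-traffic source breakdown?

No

Email: Flow A 79/85 = 92.9%, the guest checkout 77/95 = 81.1% → Flow A
Display: Flow A 30/160 = 18.8%, the guest checkout 18/160 = 11.2% → Flow A
Search: Flow A 87/109 = 79.8%, the guest checkout 53/82 = 64.6% → Flow A
Direct: Flow A 32/100 = 32.0%, the guest checkout 61/147 = 41.5% → the guest checkout
Overall: Flow A 228/454 = 50.2%, the guest checkout 209/484 = 43.2% → Flow A
Neither sweeps: Flow A wins 3 of 4 groups, the guest checkout wins 1. Flow A wins overall but not every group — no Simpson reversal.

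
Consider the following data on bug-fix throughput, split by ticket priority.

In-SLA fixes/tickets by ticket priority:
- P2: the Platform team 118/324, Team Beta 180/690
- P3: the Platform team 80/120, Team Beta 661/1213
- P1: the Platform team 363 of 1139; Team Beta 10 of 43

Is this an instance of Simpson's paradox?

Yes

P2: the Platform team 118/324 = 36.4%, Team Beta 180/690 = 26.1% → the Platform team
P3: the Platform team 80/120 = 66.7%, Team Beta 661/1213 = 54.5% → the Platform team
P1: the Platform team 363/1139 = 31.9%, Team Beta 10/43 = 23.3% → the Platform team
Overall: the Platform team 561/1583 = 35.4%, Team Beta 851/1946 = 43.7% → Team Beta
The Platform team wins each ticket group but Team Beta wins overall — the comparison reverses. The Platform team's tickets skew toward P1, which has a lower base rate.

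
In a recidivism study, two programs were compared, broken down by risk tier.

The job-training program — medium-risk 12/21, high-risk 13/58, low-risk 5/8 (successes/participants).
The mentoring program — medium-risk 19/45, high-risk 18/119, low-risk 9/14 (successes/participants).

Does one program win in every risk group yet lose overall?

Medium-risk: the job-training program 12/21 = 57.1%, the mentoring program 19/45 = 42.2% → the job-training program
High-risk: the job-training program 13/58 = 22.4%, the mentoring program 18/119 = 15.1% → the job-training program
Low-risk: the job-training program 5/8 = 62.5%, the mentoring program 9/14 = 64.3% → the mentoring program
Overall: the job-training program 30/87 = 34.5%, the mentoring program 46/178 = 25.8% → the job-training program
Neither sweeps: the job-training program wins 2 of 3 groups, the mentoring program wins 1. The job-training program wins overall but not every group — no Simpson reversal.

No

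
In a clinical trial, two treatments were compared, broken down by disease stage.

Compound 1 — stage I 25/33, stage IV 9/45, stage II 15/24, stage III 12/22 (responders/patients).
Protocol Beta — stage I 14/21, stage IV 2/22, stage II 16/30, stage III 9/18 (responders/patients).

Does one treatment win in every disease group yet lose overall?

No

Stage I: Compound 1 25/33 = 75.8%, Protocol Beta 14/21 = 66.7% → Compound 1
Stage IV: Compound 1 9/45 = 20.0%, Protocol Beta 2/22 = 9.1% → Compound 1
Stage II: Compound 1 15/24 = 62.5%, Protocol Beta 16/30 = 53.3% → Compound 1
Stage III: Compound 1 12/22 = 54.5%, Protocol Beta 9/18 = 50.0% → Compound 1
Overall: Compound 1 61/124 = 49.2%, Protocol Beta 41/91 = 45.1% → Compound 1
Compound 1 wins overall and in every disease group — no reversal.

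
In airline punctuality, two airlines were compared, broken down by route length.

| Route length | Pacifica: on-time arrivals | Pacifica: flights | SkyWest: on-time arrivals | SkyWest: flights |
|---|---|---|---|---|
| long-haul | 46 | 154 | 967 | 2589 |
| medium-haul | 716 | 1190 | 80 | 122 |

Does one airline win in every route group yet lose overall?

Long-haul: Pacifica 46/154 = 29.9%, SkyWest 967/2589 = 37.4% → SkyWest
Medium-haul: Pacifica 716/1190 = 60.2%, SkyWest 80/122 = 65.6% → SkyWest
Overall: Pacifica 762/1344 = 56.7%, SkyWest 1047/2711 = 38.6% → Pacifica
SkyWest wins each route group but Pacifica wins overall — the comparison reverses. SkyWest's flights skew toward long-haul, which has a lower base rate.

Yes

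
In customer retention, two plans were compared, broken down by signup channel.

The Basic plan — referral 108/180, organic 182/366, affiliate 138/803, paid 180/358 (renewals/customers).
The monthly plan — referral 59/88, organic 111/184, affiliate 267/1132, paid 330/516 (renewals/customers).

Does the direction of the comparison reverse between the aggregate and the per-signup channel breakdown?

Referral: the Basic plan 108/180 = 60.0%, the monthly plan 59/88 = 67.0% → the monthly plan
Organic: the Basic plan 182/366 = 49.7%, the monthly plan 111/184 = 60.3% → the monthly plan
Affiliate: the Basic plan 138/803 = 17.2%, the monthly plan 267/1132 = 23.6% → the monthly plan
Paid: the Basic plan 180/358 = 50.3%, the monthly plan 330/516 = 64.0% → the monthly plan
Overall: the Basic plan 608/1707 = 35.6%, the monthly plan 767/1920 = 39.9% → the monthly plan
The monthly plan wins overall and in every signup group — no reversal.

No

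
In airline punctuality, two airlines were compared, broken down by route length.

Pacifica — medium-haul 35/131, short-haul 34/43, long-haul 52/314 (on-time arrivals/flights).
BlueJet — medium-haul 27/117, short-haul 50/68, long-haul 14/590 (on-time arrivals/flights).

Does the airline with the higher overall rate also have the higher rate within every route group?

Medium-haul: Pacifica 35/131 = 26.7%, BlueJet 27/117 = 23.1% → Pacifica
Short-haul: Pacifica 34/43 = 79.1%, BlueJet 50/68 = 73.5% → Pacifica
Long-haul: Pacifica 52/314 = 16.6%, BlueJet 14/590 = 2.4% → Pacifica
Overall: Pacifica 121/488 = 24.8%, BlueJet 91/775 = 11.7% → Pacifica
Pacifica wins overall and in every route group — no reversal.

Yes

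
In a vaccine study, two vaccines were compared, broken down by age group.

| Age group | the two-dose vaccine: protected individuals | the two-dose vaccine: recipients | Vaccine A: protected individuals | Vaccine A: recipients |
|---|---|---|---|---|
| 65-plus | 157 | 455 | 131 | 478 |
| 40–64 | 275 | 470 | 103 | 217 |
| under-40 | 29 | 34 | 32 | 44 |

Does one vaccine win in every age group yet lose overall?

65-plus: the two-dose vaccine 157/455 = 34.5%, Vaccine A 131/478 = 27.4% → the two-dose vaccine
40–64: the two-dose vaccine 275/470 = 58.5%, Vaccine A 103/217 = 47.5% → the two-dose vaccine
Under-40: the two-dose vaccine 29/34 = 85.3%, Vaccine A 32/44 = 72.7% → the two-dose vaccine
Overall: the two-dose vaccine 461/959 = 48.1%, Vaccine A 266/739 = 36.0% → the two-dose vaccine
The two-dose vaccine wins overall and in every age group — no reversal.

No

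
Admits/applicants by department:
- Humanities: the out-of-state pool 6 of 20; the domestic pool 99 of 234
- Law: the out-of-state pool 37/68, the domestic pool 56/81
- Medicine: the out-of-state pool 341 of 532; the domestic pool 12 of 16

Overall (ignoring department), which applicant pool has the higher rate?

Humanities: the out-of-state pool 6/20 = 30.0%, the domestic pool 99/234 = 42.3% → the domestic pool
Law: the out-of-state pool 37/68 = 54.4%, the domestic pool 56/81 = 69.1% → the domestic pool
Medicine: the out-of-state pool 341/532 = 64.1%, the domestic pool 12/16 = 75.0% → the domestic pool
Overall: the out-of-state pool 384/620 = 61.9%, the domestic pool 167/331 = 50.5% → the out-of-state pool
(The domestic pool wins every department group but the out-of-state pool wins overall — the domestic pool's applicants skew toward the low-rate Humanities group.)

the out-of-state pool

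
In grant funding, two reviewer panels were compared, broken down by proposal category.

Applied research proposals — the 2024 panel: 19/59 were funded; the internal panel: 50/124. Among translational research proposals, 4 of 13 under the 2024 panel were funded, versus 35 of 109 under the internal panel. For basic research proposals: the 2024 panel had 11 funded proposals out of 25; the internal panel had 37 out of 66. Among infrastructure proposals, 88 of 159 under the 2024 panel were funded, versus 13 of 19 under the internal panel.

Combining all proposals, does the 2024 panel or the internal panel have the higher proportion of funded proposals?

Applied research: the 2024 panel 19/59 = 32.2%, the internal panel 50/124 = 40.3% → the internal panel
Translational research: the 2024 panel 4/13 = 30.8%, the internal panel 35/109 = 32.1% → the internal panel
Basic research: the 2024 panel 11/25 = 44.0%, the internal panel 37/66 = 56.1% → the internal panel
Infrastructure: the 2024 panel 88/159 = 55.3%, the internal panel 13/19 = 68.4% → the internal panel
Overall: the 2024 panel 122/256 = 47.7%, the internal panel 135/318 = 42.5% → the 2024 panel
(The internal panel wins every proposal group but the 2024 panel wins overall — the internal panel's proposals skew toward the low-rate translational research group.)

the 2024 panel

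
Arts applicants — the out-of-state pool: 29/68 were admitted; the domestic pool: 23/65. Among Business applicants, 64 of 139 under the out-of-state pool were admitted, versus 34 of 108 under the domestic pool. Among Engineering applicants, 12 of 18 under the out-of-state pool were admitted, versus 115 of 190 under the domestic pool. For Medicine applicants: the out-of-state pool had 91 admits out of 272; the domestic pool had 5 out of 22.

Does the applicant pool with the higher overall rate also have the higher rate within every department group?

No

Arts: the out-of-state pool 29/68 = 42.6%, the domestic pool 23/65 = 35.4% → the out-of-state pool
Business: the out-of-state pool 64/139 = 46.0%, the domestic pool 34/108 = 31.5% → the out-of-state pool
Engineering: the out-of-state pool 12/18 = 66.7%, the domestic pool 115/190 = 60.5% → the out-of-state pool
Medicine: the out-of-state pool 91/272 = 33.5%, the domestic pool 5/22 = 22.7% → the out-of-state pool
Overall: the out-of-state pool 196/497 = 39.4%, the domestic pool 177/385 = 46.0% → the domestic pool
The out-of-state pool wins each department group but the domestic pool wins overall — the comparison reverses. The out-of-state pool's applicants skew toward Medicine, which has a lower base rate.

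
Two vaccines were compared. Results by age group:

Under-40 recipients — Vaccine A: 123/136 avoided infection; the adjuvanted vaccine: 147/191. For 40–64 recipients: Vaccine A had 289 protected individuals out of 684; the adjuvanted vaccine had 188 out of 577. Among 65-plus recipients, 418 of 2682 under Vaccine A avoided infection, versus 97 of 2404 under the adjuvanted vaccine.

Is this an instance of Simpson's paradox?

Under-40: Vaccine A 123/136 = 90.4%, the adjuvanted vaccine 147/191 = 77.0% → Vaccine A
40–64: Vaccine A 289/684 = 42.3%, the adjuvanted vaccine 188/577 = 32.6% → Vaccine A
65-plus: Vaccine A 418/2682 = 15.6%, the adjuvanted vaccine 97/2404 = 4.0% → Vaccine A
Overall: Vaccine A 830/3502 = 23.7%, the adjuvanted vaccine 432/3172 = 13.6% → Vaccine A
Vaccine A wins overall and in every age group — no reversal.

No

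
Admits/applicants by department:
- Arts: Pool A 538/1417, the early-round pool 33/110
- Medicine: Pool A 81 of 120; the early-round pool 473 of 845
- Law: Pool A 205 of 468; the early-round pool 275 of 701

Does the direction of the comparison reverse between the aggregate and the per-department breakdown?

Arts: Pool A 538/1417 = 38.0%, the early-round pool 33/110 = 30.0% → Pool A
Medicine: Pool A 81/120 = 67.5%, the early-round pool 473/845 = 56.0% → Pool A
Law: Pool A 205/468 = 43.8%, the early-round pool 275/701 = 39.2% → Pool A
Overall: Pool A 824/2005 = 41.1%, the early-round pool 781/1656 = 47.2% → the early-round pool
Pool A wins each department group but the early-round pool wins overall — the comparison reverses. Pool A's applicants skew toward Arts, which has a lower base rate.

Yes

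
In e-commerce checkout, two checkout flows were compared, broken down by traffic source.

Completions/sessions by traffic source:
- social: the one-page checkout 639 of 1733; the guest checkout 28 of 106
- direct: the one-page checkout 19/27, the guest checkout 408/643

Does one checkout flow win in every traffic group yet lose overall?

Yes

Social: the one-page checkout 639/1733 = 36.9%, the guest checkout 28/106 = 26.4% → the one-page checkout
Direct: the one-page checkout 19/27 = 70.4%, the guest checkout 408/643 = 63.5% → the one-page checkout
Overall: the one-page checkout 658/1760 = 37.4%, the guest checkout 436/749 = 58.2% → the guest checkout
The one-page checkout wins each traffic group but the guest checkout wins overall — the comparison reverses. The one-page checkout's sessions skew toward social, which has a lower base rate.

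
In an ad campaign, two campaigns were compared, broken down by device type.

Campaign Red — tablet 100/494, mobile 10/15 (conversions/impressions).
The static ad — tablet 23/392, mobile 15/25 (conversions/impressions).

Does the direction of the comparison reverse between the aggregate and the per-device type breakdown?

Tablet: Campaign Red 100/494 = 20.2%, the static ad 23/392 = 5.9% → Campaign Red
Mobile: Campaign Red 10/15 = 66.7%, the static ad 15/25 = 60.0% → Campaign Red
Overall: Campaign Red 110/509 = 21.6%, the static ad 38/417 = 9.1% → Campaign Red
Campaign Red wins overall and in every device group — no reversal.

No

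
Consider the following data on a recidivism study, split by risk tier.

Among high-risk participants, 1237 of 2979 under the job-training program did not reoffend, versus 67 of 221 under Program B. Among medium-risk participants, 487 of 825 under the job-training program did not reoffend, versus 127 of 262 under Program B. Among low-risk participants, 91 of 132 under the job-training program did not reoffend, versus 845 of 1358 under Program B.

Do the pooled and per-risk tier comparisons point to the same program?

No

High-risk: the job-training program 1237/2979 = 41.5%, Program B 67/221 = 30.3% → the job-training program
Medium-risk: the job-training program 487/825 = 59.0%, Program B 127/262 = 48.5% → the job-training program
Low-risk: the job-training program 91/132 = 68.9%, Program B 845/1358 = 62.2% → the job-training program
Overall: the job-training program 1815/3936 = 46.1%, Program B 1039/1841 = 56.4% → Program B
The job-training program wins each risk group but Program B wins overall — the comparison reverses. The job-training program's participants skew toward high-risk, which has a lower base rate.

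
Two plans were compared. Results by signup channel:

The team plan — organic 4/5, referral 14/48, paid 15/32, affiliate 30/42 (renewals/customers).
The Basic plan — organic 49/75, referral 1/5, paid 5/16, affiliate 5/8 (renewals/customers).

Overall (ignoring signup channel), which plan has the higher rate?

the Basic plan

Organic: the team plan 4/5 = 80.0%, the Basic plan 49/75 = 65.3% → the team plan
Referral: the team plan 14/48 = 29.2%, the Basic plan 1/5 = 20.0% → the team plan
Paid: the team plan 15/32 = 46.9%, the Basic plan 5/16 = 31.2% → the team plan
Affiliate: the team plan 30/42 = 71.4%, the Basic plan 5/8 = 62.5% → the team plan
Overall: the team plan 63/127 = 49.6%, the Basic plan 60/104 = 57.7% → the Basic plan
(The team plan wins every signup group but the Basic plan wins overall — the team plan's customers skew toward the low-rate referral group.)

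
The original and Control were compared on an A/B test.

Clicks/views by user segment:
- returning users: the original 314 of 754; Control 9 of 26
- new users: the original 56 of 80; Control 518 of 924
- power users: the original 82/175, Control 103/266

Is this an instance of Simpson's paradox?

Yes

Returning users: the original 314/754 = 41.6%, Control 9/26 = 34.6% → the original
New users: the original 56/80 = 70.0%, Control 518/924 = 56.1% → the original
Power users: the original 82/175 = 46.9%, Control 103/266 = 38.7% → the original
Overall: the original 452/1009 = 44.8%, Control 630/1216 = 51.8% → Control
The original wins each user group but Control wins overall — the comparison reverses. The original's views skew toward returning users, which has a lower base rate.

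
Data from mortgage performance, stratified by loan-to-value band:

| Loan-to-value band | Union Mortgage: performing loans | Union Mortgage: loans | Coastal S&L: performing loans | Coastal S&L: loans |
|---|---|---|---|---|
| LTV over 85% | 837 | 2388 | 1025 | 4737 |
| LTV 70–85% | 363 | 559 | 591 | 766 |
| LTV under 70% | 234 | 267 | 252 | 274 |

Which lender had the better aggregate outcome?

LTV over 85%: Union Mortgage 837/2388 = 35.1%, Coastal S&L 1025/4737 = 21.6% → Union Mortgage
LTV 70–85%: Union Mortgage 363/559 = 64.9%, Coastal S&L 591/766 = 77.2% → Coastal S&L
LTV under 70%: Union Mortgage 234/267 = 87.6%, Coastal S&L 252/274 = 92.0% → Coastal S&L
Overall: Union Mortgage 1434/3214 = 44.6%, Coastal S&L 1868/5777 = 32.3% → Union Mortgage
(Neither sweeps every loan-to-value group, but Union Mortgage has the higher pooled rate.)

Union Mortgage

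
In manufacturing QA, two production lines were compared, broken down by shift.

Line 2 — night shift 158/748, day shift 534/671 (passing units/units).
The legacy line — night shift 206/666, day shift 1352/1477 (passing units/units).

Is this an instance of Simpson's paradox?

No

Night shift: Line 2 158/748 = 21.1%, the legacy line 206/666 = 30.9% → the legacy line
Day shift: Line 2 534/671 = 79.6%, the legacy line 1352/1477 = 91.5% → the legacy line
Overall: Line 2 692/1419 = 48.8%, the legacy line 1558/2143 = 72.7% → the legacy line
The legacy line wins overall and in every shift group — no reversal.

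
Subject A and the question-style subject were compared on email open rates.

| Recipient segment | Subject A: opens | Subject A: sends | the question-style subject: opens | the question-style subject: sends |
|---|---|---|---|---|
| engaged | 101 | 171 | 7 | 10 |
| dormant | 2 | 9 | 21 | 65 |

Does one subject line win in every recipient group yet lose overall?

Yes

Engaged: Subject A 101/171 = 59.1%, the question-style subject 7/10 = 70.0% → the question-style subject
Dormant: Subject A 2/9 = 22.2%, the question-style subject 21/65 = 32.3% → the question-style subject
Overall: Subject A 103/180 = 57.2%, the question-style subject 28/75 = 37.3% → Subject A
The question-style subject wins each recipient group but Subject A wins overall — the comparison reverses. The question-style subject's sends skew toward dormant, which has a lower base rate.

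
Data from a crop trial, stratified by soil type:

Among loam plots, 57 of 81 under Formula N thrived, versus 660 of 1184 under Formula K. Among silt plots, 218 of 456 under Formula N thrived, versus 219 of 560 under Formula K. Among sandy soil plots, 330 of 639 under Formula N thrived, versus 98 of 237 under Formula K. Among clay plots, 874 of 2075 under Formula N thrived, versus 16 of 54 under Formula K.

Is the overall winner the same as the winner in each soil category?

No

Loam: Formula N 57/81 = 70.4%, Formula K 660/1184 = 55.7% → Formula N
Silt: Formula N 218/456 = 47.8%, Formula K 219/560 = 39.1% → Formula N
Sandy soil: Formula N 330/639 = 51.6%, Formula K 98/237 = 41.4% → Formula N
Clay: Formula N 874/2075 = 42.1%, Formula K 16/54 = 29.6% → Formula N
Overall: Formula N 1479/3251 = 45.5%, Formula K 993/2035 = 48.8% → Formula K
Formula N wins each soil group but Formula K wins overall — the comparison reverses. Formula N's plots skew toward clay, which has a lower base rate.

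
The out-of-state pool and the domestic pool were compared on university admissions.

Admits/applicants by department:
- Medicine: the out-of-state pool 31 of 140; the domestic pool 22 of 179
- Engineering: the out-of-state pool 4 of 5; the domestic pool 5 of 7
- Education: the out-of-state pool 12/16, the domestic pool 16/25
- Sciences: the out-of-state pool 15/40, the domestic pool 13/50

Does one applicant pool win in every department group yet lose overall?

No

Medicine: the out-of-state pool 31/140 = 22.1%, the domestic pool 22/179 = 12.3% → the out-of-state pool
Engineering: the out-of-state pool 4/5 = 80.0%, the domestic pool 5/7 = 71.4% → the out-of-state pool
Education: the out-of-state pool 12/16 = 75.0%, the domestic pool 16/25 = 64.0% → the out-of-state pool
Sciences: the out-of-state pool 15/40 = 37.5%, the domestic pool 13/50 = 26.0% → the out-of-state pool
Overall: the out-of-state pool 62/201 = 30.8%, the domestic pool 56/261 = 21.5% → the out-of-state pool
The out-of-state pool wins overall and in every department group — no reversal.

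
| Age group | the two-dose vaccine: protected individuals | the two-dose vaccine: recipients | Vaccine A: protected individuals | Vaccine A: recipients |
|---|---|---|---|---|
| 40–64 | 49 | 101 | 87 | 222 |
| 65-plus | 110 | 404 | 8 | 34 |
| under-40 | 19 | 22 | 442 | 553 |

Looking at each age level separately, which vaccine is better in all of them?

the two-dose vaccine

40–64: the two-dose vaccine 49/101 = 48.5%, Vaccine A 87/222 = 39.2% → the two-dose vaccine
65-plus: the two-dose vaccine 110/404 = 27.2%, Vaccine A 8/34 = 23.5% → the two-dose vaccine
Under-40: the two-dose vaccine 19/22 = 86.4%, Vaccine A 442/553 = 79.9% → the two-dose vaccine
The two-dose vaccine has the higher rate in all 3 groups.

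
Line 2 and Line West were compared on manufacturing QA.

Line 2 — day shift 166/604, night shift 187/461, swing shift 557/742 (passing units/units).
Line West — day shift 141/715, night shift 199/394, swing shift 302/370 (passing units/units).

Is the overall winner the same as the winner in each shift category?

Day shift: Line 2 166/604 = 27.5%, Line West 141/715 = 19.7% → Line 2
Night shift: Line 2 187/461 = 40.6%, Line West 199/394 = 50.5% → Line West
Swing shift: Line 2 557/742 = 75.1%, Line West 302/370 = 81.6% → Line West
Overall: Line 2 910/1807 = 50.4%, Line West 642/1479 = 43.4% → Line 2
Neither sweeps: Line 2 wins 1 of 3 groups, Line West wins 2. Line 2 wins overall but not every group — no Simpson reversal.

No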